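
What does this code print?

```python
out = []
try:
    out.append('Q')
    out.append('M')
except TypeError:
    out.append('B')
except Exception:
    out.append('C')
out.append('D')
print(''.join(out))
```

Execution trace: 'Q' (try body) → 'M' (try body, no exception) → 'D' (after the try/except). Output: QMD

Answer: QMD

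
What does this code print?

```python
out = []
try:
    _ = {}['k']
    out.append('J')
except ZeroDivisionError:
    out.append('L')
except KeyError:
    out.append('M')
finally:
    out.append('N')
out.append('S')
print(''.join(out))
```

Execution trace: 'M' (except KeyError) → 'N' (finally) → 'S' (after the try/except). Output: MNS

Answer: MNS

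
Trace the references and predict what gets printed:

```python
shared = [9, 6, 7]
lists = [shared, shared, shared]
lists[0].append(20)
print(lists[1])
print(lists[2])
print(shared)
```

Key concept: list of same reference.
Step by step:
`shared = [9, 6, 7]` → shared = [9, 6, 7]
`lists = [shared, shared, shared]` → lists = [[9, 6, 7], [9, 6, 7], [9, 6, 7]]
`lists[0].append(20)` → shared = [9, 6, 7, 20]; lists = [[9, 6, 7, 20], [9, 6, 7, 20], [9, 6, 7, 20]]
`print(lists[1])` → prints [9, 6, 7, 20]
`print(lists[2])` → prints [9, 6, 7, 20]
`print(shared)` → prints [9, 6, 7, 20]

Answer:
[9, 6, 7, 20]
[9, 6, 7, 20]
[9, 6, 7, 20]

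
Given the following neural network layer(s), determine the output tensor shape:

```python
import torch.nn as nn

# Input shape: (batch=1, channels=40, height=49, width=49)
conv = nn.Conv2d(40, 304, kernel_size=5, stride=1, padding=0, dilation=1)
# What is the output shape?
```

Input: (1, 40, 49, 49) -> Output: (1, 304, 45, 45)

Answer: (1, 304, 45, 45)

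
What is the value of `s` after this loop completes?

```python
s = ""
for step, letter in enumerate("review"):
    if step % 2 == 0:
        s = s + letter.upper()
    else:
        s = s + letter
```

Uppercase even positions in 'review'
`s` takes the values: "" → "R" → "Re" → "ReV" → "ReVi" → "ReViE" → "ReViEw"

Answer: "ReViEw"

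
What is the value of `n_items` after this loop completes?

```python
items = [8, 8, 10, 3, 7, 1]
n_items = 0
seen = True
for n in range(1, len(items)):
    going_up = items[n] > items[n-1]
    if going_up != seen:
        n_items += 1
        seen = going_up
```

Count direction changes in [8, 8, 10, 3, 7, 1]
`n_items` takes the values: 0 → 1 → 2 → 3 → 4 → 5

Answer: 5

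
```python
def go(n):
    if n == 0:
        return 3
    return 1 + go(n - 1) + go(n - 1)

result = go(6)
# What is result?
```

go(n) = 1 + 2·go(n-1), go(0)=3. Closed form: (3+1)·2^6 - 1 = 255.

Answer: 255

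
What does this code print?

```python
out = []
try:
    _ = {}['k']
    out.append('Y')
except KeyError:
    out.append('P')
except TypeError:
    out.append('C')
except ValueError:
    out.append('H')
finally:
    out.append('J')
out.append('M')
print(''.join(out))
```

Execution trace: 'P' (except KeyError) → 'J' (finally) → 'M' (after the try/except). Output: PJM

Answer: PJM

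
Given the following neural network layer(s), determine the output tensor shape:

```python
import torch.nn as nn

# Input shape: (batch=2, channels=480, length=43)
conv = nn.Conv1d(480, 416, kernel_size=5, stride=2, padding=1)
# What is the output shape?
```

Input: (2, 480, 43) -> Output: (2, 416, 21)

Answer: (2, 416, 21)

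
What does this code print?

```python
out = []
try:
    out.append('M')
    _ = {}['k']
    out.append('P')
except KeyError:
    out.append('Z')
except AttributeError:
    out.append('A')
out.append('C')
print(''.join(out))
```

Execution trace: 'M' (try body) → 'Z' (except KeyError) → 'C' (after the try/except). Output: MZC

Answer: MZC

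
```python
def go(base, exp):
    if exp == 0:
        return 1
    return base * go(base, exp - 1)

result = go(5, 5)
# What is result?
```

go(5, 5) = 5 * 5 * 5 * 5 * 5 = 3125

Answer: 3125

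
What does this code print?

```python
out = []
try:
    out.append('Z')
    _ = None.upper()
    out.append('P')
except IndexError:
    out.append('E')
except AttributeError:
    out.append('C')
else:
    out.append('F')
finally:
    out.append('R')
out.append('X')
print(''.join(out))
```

Execution trace: 'Z' (try body) → 'C' (except AttributeError) → 'R' (finally) → 'X' (after the try/except). Output: ZCRX

Answer: ZCRX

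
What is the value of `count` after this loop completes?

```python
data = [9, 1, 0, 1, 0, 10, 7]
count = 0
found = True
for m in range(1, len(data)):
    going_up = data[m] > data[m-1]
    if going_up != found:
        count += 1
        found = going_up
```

Count direction changes in [9, 1, 0, 1, 0, 10, 7]
`count` takes the values: 0 → 1 → 2 → 3 → 4 → 5

Answer: 5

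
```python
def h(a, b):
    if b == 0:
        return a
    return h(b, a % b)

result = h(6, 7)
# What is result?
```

h(6, 7) -> h(7, 6) -> h(6, 1) -> h(1, 0) -> 1

Answer: 1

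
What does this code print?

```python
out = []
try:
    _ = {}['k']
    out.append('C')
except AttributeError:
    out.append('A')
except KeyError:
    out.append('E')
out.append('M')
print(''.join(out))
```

Execution trace: 'E' (except KeyError) → 'M' (after the try/except). Output: EM

Answer: EM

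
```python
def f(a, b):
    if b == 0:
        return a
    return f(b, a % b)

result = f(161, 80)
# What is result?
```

f(161, 80) -> f(80, 1) -> f(1, 0) -> 1

Answer: 1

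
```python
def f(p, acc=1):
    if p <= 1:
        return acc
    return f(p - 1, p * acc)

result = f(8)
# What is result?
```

Accumulator trace (n, acc): (8, 1) -> (7, 8) -> (6, 56) -> (5, 336) -> (4, 1680) -> (3, 6720) -> (2, 20160) -> (1, 40320) -> return 40320

Answer: 40320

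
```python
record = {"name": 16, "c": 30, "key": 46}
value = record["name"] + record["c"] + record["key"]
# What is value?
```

Trace:
`record = {"name": 16, "c": 30, "key": 46}` → record = {'name': 16, 'c': 30, 'key': 46}
`value = record["name"] + record["c"] + record["key"]` → value = 92
So value = 92

Answer: 92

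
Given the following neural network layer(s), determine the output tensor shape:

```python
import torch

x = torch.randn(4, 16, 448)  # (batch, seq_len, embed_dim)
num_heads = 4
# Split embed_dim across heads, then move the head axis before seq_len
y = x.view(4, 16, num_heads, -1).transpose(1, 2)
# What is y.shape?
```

Input: (4, 16, 448) -> head_dim = 448 // 4 = 112; after view: (4, 16, 4, 112) -> after transpose(1, 2): (4, 4, 16, 112) -> Output: (4, 4, 16, 112)

Answer: (4, 4, 16, 112)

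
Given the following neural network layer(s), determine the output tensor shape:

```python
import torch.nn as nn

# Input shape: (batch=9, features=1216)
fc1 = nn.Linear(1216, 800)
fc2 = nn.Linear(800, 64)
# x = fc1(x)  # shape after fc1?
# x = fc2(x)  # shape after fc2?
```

Input: (9, 1216) -> after fc1: (9, 800) -> Output: (9, 64)

Answer: (9, 64)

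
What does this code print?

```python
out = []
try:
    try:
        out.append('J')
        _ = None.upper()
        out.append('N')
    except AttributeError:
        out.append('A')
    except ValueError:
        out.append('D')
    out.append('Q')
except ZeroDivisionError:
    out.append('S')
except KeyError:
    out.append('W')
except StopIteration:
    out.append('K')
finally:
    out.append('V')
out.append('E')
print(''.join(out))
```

Execution trace: 'J' (inner try body) → 'A' (inner except AttributeError) → 'Q' (try body, no exception) → 'V' (finally) → 'E' (after the try/except). Output: JAQVE

Answer: JAQVE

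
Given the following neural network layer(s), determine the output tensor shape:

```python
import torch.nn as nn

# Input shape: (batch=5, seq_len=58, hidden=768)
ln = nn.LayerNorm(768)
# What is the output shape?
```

Input: (5, 58, 768) -> Output: (5, 58, 768)

Answer: (5, 58, 768)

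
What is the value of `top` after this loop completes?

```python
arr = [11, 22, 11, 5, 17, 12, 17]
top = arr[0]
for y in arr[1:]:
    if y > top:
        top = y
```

Maximum of [11, 22, 11, 5, 17, 12, 17]
`top` takes the values: 11 → 22

Answer: 22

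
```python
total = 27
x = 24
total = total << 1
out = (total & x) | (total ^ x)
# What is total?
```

Trace:
`total = 27` → total = 27
`x = 24` → x = 24
`total = total << 1` → total = 54
`out = (total & x) | (total ^ x)` → out = 62
So total = 54

Answer: 54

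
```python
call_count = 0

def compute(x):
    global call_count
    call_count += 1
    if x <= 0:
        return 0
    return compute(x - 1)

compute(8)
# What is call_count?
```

Linear recursion stepping by 1: 9 calls from x=8 down to ≤0.

Answer: 9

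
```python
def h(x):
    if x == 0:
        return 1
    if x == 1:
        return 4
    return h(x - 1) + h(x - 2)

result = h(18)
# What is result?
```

Build up from base cases: h(0)=1, h(1)=4, h(2)=5, h(3)=9, h(4)=14, h(5)=23, h(6)=37, ..., h(18)=11933

Answer: 11933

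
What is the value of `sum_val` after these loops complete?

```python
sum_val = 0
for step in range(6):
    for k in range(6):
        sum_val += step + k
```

Sum of all step+k for step,k in 6x6
`sum_val` takes the values: 0 → 1 → 3 → 6 → 10 → 15 → 16 → 18 → 21 → 25 → 30 → 36 → 38 → 41 → 45 → 50 → 56 → 63 → 66 → 70 → 75 → 81 → 88 → 96 → 100 → 105 → 111 → 118 → 126 → 135 → 140 → 146 → 153 → 161 → 170 → 180

Answer: 180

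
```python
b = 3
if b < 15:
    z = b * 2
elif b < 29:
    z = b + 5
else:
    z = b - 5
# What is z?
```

Trace:
`b = 3` → b = 3
`if b < 15: ...` → b < 15 is True → z = 6
So z = 6

Answer: 6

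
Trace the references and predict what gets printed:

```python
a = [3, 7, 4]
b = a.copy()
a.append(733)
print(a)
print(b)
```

Key concept: list.copy() creates independent copy.
Step by step:
`a = [3, 7, 4]` → a = [3, 7, 4]
`b = a.copy()` → b = [3, 7, 4]
`a.append(733)` → a = [3, 7, 4, 733]
`print(a)` → prints [3, 7, 4, 733]
`print(b)` → prints [3, 7, 4]

Answer:
[3, 7, 4, 733]
[3, 7, 4]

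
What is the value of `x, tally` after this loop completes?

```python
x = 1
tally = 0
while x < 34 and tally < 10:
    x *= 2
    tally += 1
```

Double until >= 34 or 10 iterations
`x, tally` takes the values: (1, 0) → (2, 0) → (2, 1) → (4, 1) → (4, 2) → (8, 2) → (8, 3) → (16, 3) → (16, 4) → (32, 4) → (32, 5) → (64, 5) → (64, 6)

Answer: 64, 6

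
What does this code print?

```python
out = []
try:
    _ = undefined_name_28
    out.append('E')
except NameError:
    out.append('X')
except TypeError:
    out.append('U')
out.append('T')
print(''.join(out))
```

Execution trace: 'X' (except NameError) → 'T' (after the try/except). Output: XT

Answer: XT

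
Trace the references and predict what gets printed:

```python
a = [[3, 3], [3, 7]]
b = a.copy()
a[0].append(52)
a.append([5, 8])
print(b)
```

Key concept: shallow copy with nested lists.
Step by step:
`a = [[3, 3], [3, 7]]` → a = [[3, 3], [3, 7]]
`b = a.copy()` → b = [[3, 3], [3, 7]]
`a[0].append(52)` → a = [[3, 3, 52], [3, 7]]; b = [[3, 3, 52], [3, 7]]
`a.append([5, 8])` → a = [[3, 3, 52], [3, 7], [5, 8]]
`print(b)` → prints [[3, 3, 52], [3, 7]]

Answer: [[3, 3, 52], [3, 7]]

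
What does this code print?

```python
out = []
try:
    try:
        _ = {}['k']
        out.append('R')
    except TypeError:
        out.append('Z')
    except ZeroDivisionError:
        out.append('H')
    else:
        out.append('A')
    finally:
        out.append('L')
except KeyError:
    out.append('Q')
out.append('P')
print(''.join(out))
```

Execution trace: 'L' (inner finally) → 'Q' (outer except KeyError) → 'P' (after the try/except). Output: LQP

Answer: LQP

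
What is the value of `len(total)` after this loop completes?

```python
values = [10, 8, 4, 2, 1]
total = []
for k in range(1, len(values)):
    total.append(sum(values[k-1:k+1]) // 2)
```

Number of 2-element averages
`total` takes the values: [] → [9] → [9, 6] → [9, 6, 3] → [9, 6, 3, 1]
So `len(total)` = 4

Answer: 4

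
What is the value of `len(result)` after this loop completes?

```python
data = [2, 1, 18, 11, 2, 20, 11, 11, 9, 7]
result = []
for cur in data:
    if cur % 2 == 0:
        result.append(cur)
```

Count even numbers in [2, 1, 18, 11, 2, 20, 11, 11, 9, 7]
`result` takes the values: [] → [2] → [2, 18] → [2, 18, 2] → [2, 18, 2, 20]
So `len(result)` = 4

Answer: 4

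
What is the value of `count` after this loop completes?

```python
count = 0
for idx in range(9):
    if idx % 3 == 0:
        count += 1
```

Count numbers divisible by 3 in range(9)
`count` takes the values: 0 → 1 → 2 → 3

Answer: 3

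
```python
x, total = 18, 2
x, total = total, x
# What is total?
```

Trace:
`x, total = 18, 2` → x = 18; total = 2
`x, total = total, x` → x = 2; total = 18
So total = 18

Answer: 18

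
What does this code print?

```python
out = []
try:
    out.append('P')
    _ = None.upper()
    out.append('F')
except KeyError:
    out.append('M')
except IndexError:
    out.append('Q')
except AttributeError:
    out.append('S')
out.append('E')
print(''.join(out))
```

Execution trace: 'P' (try body) → 'S' (except AttributeError) → 'E' (after the try/except). Output: PSE

Answer: PSE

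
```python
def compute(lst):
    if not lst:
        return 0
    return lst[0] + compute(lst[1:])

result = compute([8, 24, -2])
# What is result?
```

8 + 24 + (-2) + 0 = 30

Answer: 30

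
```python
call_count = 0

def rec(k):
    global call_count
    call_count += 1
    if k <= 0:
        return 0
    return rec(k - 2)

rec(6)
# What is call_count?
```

Linear recursion stepping by 2: 4 calls from k=6 down to ≤0.

Answer: 4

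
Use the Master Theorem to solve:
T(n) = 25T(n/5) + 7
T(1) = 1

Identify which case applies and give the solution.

a=25, b=5, f(n)=7. log_5(25) = 2. Since c=0 < 2, Case 1 applies: T(n) = Θ(n^log_b(a)) = O(n^2).

Answer: O(n^2) - Case 1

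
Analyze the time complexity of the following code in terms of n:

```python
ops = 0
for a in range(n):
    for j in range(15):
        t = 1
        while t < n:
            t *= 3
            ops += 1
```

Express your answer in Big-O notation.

Each loop level contributes: n × 1 × log n. Multiplying the contributions gives O(n log n).

Answer: O(n log n)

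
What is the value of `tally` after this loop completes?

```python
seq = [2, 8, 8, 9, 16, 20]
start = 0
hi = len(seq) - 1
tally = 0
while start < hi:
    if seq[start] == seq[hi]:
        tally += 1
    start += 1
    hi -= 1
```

Count matching pairs from ends
`tally` takes the values: 0

Answer: 0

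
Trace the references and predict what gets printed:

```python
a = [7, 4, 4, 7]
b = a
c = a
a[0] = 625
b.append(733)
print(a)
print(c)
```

Key concept: multiple aliases.
Step by step:
`a = [7, 4, 4, 7]` → a = [7, 4, 4, 7]
`b = a` → b = [7, 4, 4, 7] (same object as a)
`c = a` → c = [7, 4, 4, 7] (same object as a, b)
`a[0] = 625` → a = [625, 4, 4, 7] (same object as b, c); b = [625, 4, 4, 7] (same object as a, c); c = [625, 4, 4, 7] (same object as a, b)
`b.append(733)` → a = [625, 4, 4, 7, 733] (same object as b, c); b = [625, 4, 4, 7, 733] (same object as a, c); c = [625, 4, 4, 7, 733] (same object as a, b)
`print(a)` → prints [625, 4, 4, 7, 733]
`print(c)` → prints [625, 4, 4, 7, 733]

Answer:
[625, 4, 4, 7, 733]
[625, 4, 4, 7, 733]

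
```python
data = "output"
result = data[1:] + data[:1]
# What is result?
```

Trace:
`data = "output"` → data = 'output'
`result = data[1:] + data[:1]` → result = 'utputo'
So result = 'utputo'

Answer: 'utputo'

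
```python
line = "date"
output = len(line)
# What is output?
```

Trace:
`line = "date"` → line = 'date'
`output = len(line)` → output = 4
So output = 4

Answer: 4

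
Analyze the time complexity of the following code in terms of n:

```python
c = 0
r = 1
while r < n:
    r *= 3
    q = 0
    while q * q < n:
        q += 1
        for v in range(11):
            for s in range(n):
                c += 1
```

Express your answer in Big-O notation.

Each loop level contributes: log n × √n × 1 × n. Multiplying the contributions gives O(n√n log n).

Answer: O(n√n log n)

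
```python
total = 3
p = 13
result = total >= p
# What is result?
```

Trace:
`total = 3` → total = 3
`p = 13` → p = 13
`result = total >= p` → result = False
So result = False

Answer: False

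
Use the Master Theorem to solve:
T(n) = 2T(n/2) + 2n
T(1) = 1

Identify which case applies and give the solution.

a=2, b=2, f(n)=2n. log_2(2) = 1. Since c=1 = 1, Case 2 applies: T(n) = Θ(n^log_b(a) · log n) = O(n log n).

Answer: O(n log n) - Case 2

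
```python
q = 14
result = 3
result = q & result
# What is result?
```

Trace:
`q = 14` → q = 14
`result = 3` → result = 3
`result = q & result` → result = 2
So result = 2

Answer: 2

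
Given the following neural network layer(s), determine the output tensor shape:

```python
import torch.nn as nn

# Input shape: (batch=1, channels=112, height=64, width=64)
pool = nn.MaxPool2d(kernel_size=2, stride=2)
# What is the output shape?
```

Input: (1, 112, 64, 64) -> Output: (1, 112, 32, 32)

Answer: (1, 112, 32, 32)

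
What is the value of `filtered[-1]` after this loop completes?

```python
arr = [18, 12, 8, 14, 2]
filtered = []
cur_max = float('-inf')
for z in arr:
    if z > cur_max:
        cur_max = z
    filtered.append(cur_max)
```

Running max ends at 18
`filtered` takes the values: [] → [18] → [18, 18] → [18, 18, 18] → [18, 18, 18, 18] → [18, 18, 18, 18, 18]
So `filtered[-1]` = 18

Answer: 18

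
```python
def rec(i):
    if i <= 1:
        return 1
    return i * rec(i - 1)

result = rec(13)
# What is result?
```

rec(13) = 13 * 12 * 11 * 10 * 9 * 8 * 7 * 6 * 5 * 4 * 3 * 2 * 1 = 6227020800

Answer: 6227020800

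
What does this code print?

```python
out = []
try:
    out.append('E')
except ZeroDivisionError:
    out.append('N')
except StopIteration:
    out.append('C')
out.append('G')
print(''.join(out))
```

Execution trace: 'E' (try body, no exception) → 'G' (after the try/except). Output: EG

Answer: EG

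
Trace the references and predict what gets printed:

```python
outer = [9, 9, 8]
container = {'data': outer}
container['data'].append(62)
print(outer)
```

Key concept: dict holds reference to list.
Step by step:
`outer = [9, 9, 8]` → outer = [9, 9, 8]
`container = {'data': outer}` → container = {'data': [9, 9, 8]}
`container['data'].append(62)` → outer = [9, 9, 8, 62]; container = {'data': [9, 9, 8, 62]}
`print(outer)` → prints [9, 9, 8, 62]

Answer: [9, 9, 8, 62]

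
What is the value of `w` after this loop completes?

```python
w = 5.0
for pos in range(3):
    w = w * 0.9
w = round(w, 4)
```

Exponential decay: 5.0 * 0.9^3
`w` takes the values: 5.0 → 4.5 → 4.05 → 3.645

Answer: 3.645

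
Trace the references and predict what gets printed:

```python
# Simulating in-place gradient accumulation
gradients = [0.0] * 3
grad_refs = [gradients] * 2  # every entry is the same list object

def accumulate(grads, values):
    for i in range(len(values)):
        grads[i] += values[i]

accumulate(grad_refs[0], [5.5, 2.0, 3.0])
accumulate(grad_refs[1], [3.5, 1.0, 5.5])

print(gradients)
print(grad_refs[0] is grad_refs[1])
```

Key concept: gradient accumulation aliasing.
Step by step:
`gradients = [0.0] * 3` → gradients = [0.0, 0.0, 0.0]
`grad_refs = [gradients] * 2` → grad_refs = [[0.0, 0.0, 0.0], [0.0, 0.0, 0.0]]
`accumulate(grad_refs[0], [5.5, 2.0, 3.0])` → gradients = [5.5, 2.0, 3.0]; grad_refs = [[5.5, 2.0, 3.0], [5.5, 2.0, 3.0]]
`accumulate(grad_refs[1], [3.5, 1.0, 5.5])` → gradients = [9.0, 3.0, 8.5]; grad_refs = [[9.0, 3.0, 8.5], [9.0, 3.0, 8.5]]
`print(gradients)` → prints [9.0, 3.0, 8.5]
`print(grad_refs[0] is grad_refs[1])` → prints True

Answer:
[9.0, 3.0, 8.5]
True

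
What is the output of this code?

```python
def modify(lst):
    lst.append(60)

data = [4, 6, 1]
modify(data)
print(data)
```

Key concept: function modifies passed list.
Step by step:
`data = [4, 6, 1]` → data = [4, 6, 1]
`modify(data)` → data = [4, 6, 1, 60]
`print(data)` → prints [4, 6, 1, 60]

Answer: [4, 6, 1, 60]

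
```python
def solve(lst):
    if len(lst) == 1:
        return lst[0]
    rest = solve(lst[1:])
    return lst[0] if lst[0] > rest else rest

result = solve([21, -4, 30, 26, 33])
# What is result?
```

Recursive max over [21, -4, 30, 26, 33] = 33

Answer: 33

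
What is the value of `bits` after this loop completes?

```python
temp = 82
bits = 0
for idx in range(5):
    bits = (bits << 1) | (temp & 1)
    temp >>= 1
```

Reverse lowest 5 bits of 82
`bits` takes the values: 0 → 1 → 2 → 4 → 9

Answer: 9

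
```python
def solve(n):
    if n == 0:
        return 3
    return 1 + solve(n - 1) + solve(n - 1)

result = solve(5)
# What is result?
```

solve(n) = 1 + 2·solve(n-1), solve(0)=3. Closed form: (3+1)·2^5 - 1 = 127.

Answer: 127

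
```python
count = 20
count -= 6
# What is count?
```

Trace:
`count = 20` → count = 20
`count -= 6` → count = 14
So count = 14

Answer: 14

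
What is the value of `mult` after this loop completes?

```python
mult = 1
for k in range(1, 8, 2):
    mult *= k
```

Product of 1, 3, 5, ... up to 7
`mult` takes the values: 1 → 3 → 15 → 105

Answer: 105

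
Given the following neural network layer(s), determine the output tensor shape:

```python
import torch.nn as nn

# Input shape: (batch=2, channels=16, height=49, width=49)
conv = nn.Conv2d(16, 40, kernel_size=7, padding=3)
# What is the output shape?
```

Input: (2, 16, 49, 49) -> Output: (2, 40, 49, 49)

Answer: (2, 40, 49, 49)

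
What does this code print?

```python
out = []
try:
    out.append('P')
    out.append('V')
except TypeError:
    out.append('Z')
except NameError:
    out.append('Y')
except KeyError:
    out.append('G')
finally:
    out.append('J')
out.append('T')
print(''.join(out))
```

Execution trace: 'P' (try body) → 'V' (try body, no exception) → 'J' (finally) → 'T' (after the try/except). Output: PVJT

Answer: PVJT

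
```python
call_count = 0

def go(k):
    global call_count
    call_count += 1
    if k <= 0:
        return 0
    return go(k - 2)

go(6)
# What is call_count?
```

Linear recursion stepping by 2: 4 calls from k=6 down to ≤0.

Answer: 4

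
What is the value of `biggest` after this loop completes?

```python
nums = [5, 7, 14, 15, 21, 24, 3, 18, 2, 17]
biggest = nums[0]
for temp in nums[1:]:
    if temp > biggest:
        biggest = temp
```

Maximum of [5, 7, 14, 15, 21, 24, 3, 18, 2, 17]
`biggest` takes the values: 5 → 7 → 14 → 15 → 21 → 24

Answer: 24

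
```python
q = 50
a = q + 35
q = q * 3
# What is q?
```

Trace:
`q = 50` → q = 50
`a = q + 35` → a = 85
`q = q * 3` → q = 150
So q = 150

Answer: 150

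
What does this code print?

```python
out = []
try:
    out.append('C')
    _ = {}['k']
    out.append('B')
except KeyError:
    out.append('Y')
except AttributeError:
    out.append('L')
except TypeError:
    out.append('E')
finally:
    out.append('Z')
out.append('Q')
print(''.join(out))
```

Execution trace: 'C' (try body) → 'Y' (except KeyError) → 'Z' (finally) → 'Q' (after the try/except). Output: CYZQ

Answer: CYZQ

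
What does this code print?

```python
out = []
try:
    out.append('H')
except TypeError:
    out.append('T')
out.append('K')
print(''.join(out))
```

Execution trace: 'H' (try body, no exception) → 'K' (after the try/except). Output: HK

Answer: HK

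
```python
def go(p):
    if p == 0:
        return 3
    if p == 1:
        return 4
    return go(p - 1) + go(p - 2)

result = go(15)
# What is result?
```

Build up from base cases: go(0)=3, go(1)=4, go(2)=7, go(3)=11, go(4)=18, go(5)=29, go(6)=47, ..., go(15)=3571

Answer: 3571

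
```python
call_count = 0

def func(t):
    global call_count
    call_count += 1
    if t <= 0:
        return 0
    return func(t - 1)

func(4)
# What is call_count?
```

Linear recursion stepping by 1: 5 calls from t=4 down to ≤0.

Answer: 5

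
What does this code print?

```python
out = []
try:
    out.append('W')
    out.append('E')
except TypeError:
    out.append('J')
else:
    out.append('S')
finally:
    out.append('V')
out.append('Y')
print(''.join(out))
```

Execution trace: 'W' (try body) → 'E' (try body, no exception) → 'S' (else) → 'V' (finally) → 'Y' (after the try/except). Output: WESVY

Answer: WESVY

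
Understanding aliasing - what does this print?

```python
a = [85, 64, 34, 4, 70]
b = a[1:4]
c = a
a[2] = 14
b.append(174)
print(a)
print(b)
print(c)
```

Key concept: slice vs alias.
Step by step:
`a = [85, 64, 34, 4, 70]` → a = [85, 64, 34, 4, 70]
`b = a[1:4]` → b = [64, 34, 4]
`c = a` → c = [85, 64, 34, 4, 70] (same object as a)
`a[2] = 14` → a = [85, 64, 14, 4, 70] (same object as c); c = [85, 64, 14, 4, 70] (same object as a)
`b.append(174)` → b = [64, 34, 4, 174]
`print(a)` → prints [85, 64, 14, 4, 70]
`print(b)` → prints [64, 34, 4, 174]
`print(c)` → prints [85, 64, 14, 4, 70]

Answer:
[85, 64, 14, 4, 70]
[64, 34, 4, 174]
[85, 64, 14, 4, 70]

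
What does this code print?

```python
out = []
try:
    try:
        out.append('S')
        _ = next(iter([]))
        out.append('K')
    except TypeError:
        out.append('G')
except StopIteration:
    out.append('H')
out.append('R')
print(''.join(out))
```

Execution trace: 'S' (try body) → 'H' (outer except StopIteration) → 'R' (after the try/except). Output: SHR

Answer: SHR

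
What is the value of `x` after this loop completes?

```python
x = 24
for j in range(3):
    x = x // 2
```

Halve 3 times: 24 // 2^3 = 3
`x` takes the values: 24 → 12 → 6 → 3

Answer: 3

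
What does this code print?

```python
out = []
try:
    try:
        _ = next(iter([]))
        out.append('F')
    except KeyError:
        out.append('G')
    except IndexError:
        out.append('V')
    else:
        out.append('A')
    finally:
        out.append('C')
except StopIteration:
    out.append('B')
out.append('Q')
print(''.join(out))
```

Execution trace: 'C' (finally) → 'B' (outer except StopIteration) → 'Q' (after the try/except). Output: CBQ

Answer: CBQ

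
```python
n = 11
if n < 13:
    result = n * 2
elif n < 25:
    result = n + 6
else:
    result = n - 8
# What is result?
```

Trace:
`n = 11` → n = 11
`if n < 13: ...` → n < 13 is True → result = 22
So result = 22

Answer: 22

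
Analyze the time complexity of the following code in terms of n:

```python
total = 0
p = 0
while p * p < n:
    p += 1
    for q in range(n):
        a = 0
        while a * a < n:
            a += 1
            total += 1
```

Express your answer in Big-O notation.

Each loop level contributes: √n × n × √n. Multiplying the contributions gives O(n^2).

Answer: O(n^2)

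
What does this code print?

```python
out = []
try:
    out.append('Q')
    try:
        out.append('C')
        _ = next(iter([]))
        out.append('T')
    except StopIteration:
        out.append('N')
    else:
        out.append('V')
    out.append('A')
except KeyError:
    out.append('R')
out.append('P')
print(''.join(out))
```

Execution trace: 'Q' (try body) → 'C' (inner try body) → 'N' (inner except StopIteration) → 'A' (try body, no exception) → 'P' (after the try/except). Output: QCNAP

Answer: QCNAP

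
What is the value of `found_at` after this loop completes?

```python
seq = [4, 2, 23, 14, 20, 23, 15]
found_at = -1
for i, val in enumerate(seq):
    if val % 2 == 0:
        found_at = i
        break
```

First even number index in [4, 2, 23, 14, 20, 23, 15]
`found_at` takes the values: -1 → 0

Answer: 0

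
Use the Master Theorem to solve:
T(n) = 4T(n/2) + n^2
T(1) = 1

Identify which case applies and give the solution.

a=4, b=2, f(n)=n^2. log_2(4) = 2. Since c=2 = 2, Case 2 applies: T(n) = Θ(n^log_b(a) · log n) = O(n^2 log n).

Answer: O(n^2 log n) - Case 2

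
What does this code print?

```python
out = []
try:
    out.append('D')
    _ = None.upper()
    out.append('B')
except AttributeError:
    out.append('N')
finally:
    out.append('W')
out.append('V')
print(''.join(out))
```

Execution trace: 'D' (try body) → 'N' (except AttributeError) → 'W' (finally) → 'V' (after the try/except). Output: DNWV

Answer: DNWV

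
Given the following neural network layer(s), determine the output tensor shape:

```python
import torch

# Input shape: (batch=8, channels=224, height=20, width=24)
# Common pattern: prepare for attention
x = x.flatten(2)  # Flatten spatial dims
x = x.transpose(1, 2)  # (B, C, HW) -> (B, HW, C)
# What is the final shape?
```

Input: (8, 224, 20, 24) -> after flatten(2): (8, 224, 480) -> Output: (8, 480, 224)

Answer: (8, 480, 224)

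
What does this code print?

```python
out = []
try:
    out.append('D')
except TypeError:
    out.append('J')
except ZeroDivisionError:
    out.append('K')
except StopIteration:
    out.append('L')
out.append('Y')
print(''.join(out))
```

Execution trace: 'D' (try body, no exception) → 'Y' (after the try/except). Output: DY

Answer: DY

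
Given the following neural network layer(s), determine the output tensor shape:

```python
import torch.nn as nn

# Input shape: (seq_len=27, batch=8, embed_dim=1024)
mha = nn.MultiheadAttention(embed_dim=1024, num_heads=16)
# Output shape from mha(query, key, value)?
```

Input: (27, 8, 1024) -> Output: (27, 8, 1024)

Answer: (27, 8, 1024)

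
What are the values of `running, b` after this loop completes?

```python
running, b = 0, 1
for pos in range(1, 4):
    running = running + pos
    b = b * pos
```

Sum and factorial of 1 to 3
`running, b` takes the values: (0, 1) → (1, 1) → (3, 1) → (3, 2) → (6, 2) → (6, 6)

Answer: 6, 6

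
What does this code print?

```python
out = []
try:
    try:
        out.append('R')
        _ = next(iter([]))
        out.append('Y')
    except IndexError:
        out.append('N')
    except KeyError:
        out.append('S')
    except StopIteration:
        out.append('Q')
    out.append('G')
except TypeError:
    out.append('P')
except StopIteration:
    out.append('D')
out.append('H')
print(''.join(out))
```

Execution trace: 'R' (inner try body) → 'Q' (inner except StopIteration) → 'G' (try body, no exception) → 'H' (after the try/except). Output: RQGH

Answer: RQGH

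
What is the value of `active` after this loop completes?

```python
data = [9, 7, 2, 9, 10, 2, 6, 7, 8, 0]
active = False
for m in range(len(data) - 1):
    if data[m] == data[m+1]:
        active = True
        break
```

Check consecutive duplicates in [9, 7, 2, 9, 10, 2, 6, 7, 8, 0]
`active` takes the values: False

Answer: False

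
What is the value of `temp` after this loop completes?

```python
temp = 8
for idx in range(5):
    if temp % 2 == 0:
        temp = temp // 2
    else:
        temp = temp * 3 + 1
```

Collatz-style transformation from 8
`temp` takes the values: 8 → 4 → 2 → 1 → 4 → 2

Answer: 2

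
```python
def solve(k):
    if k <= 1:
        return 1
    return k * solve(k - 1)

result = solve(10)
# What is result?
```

solve(10) = 10 * 9 * 8 * 7 * 6 * 5 * 4 * 3 * 2 * 1 = 3628800

Answer: 3628800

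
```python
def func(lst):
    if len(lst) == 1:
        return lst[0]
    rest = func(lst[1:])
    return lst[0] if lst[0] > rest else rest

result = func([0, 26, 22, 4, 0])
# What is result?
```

Recursive max over [0, 26, 22, 4, 0] = 26

Answer: 26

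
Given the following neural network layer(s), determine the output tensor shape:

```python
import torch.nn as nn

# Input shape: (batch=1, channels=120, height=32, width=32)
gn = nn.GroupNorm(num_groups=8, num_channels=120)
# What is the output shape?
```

Input: (1, 120, 32, 32) -> Output: (1, 120, 32, 32)

Answer: (1, 120, 32, 32)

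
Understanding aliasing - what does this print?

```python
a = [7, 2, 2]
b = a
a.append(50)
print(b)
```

Key concept: basic list aliasing.
Step by step:
`a = [7, 2, 2]` → a = [7, 2, 2]
`b = a` → b = [7, 2, 2] (same object as a)
`a.append(50)` → a = [7, 2, 2, 50] (same object as b); b = [7, 2, 2, 50] (same object as a)
`print(b)` → prints [7, 2, 2, 50]

Answer: [7, 2, 2, 50]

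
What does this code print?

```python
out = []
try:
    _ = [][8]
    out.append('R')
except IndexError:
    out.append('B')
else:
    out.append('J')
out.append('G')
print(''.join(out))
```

Execution trace: 'B' (except IndexError) → 'G' (after the try/except). Output: BG

Answer: BG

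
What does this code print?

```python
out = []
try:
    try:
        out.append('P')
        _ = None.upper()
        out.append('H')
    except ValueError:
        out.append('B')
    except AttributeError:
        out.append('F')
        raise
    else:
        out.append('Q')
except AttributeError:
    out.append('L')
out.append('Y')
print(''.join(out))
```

Execution trace: 'P' (inner try body) → 'F' (inner except AttributeError) → 'L' (outer except AttributeError) → 'Y' (after the try/except). Output: PFLY

Answer: PFLY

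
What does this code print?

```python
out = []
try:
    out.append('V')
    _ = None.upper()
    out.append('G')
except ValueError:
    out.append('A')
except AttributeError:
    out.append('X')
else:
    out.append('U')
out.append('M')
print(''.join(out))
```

Execution trace: 'V' (try body) → 'X' (except AttributeError) → 'M' (after the try/except). Output: VXM

Answer: VXM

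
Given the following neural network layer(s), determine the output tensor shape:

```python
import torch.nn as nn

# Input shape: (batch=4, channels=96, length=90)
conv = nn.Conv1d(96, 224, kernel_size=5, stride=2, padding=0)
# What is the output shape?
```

Input: (4, 96, 90) -> Output: (4, 224, 43)

Answer: (4, 224, 43)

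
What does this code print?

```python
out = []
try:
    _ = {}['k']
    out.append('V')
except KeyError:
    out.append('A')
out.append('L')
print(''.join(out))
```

Execution trace: 'A' (except KeyError) → 'L' (after the try/except). Output: AL

Answer: AL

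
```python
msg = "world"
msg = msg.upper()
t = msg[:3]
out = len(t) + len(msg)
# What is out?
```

Trace:
`msg = "world"` → msg = 'world'
`msg = msg.upper()` → msg = 'WORLD'
`t = msg[:3]` → t = 'WOR'
`out = len(t) + len(msg)` → out = 8
So out = 8

Answer: 8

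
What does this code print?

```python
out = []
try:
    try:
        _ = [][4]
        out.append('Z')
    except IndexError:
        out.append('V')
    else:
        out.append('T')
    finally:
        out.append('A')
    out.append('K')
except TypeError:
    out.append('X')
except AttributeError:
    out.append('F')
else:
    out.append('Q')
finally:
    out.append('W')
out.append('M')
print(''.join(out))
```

Execution trace: 'V' (inner except IndexError) → 'A' (inner finally) → 'K' (try body, no exception) → 'Q' (else) → 'W' (finally) → 'M' (after the try/except). Output: VAKQWM

Answer: VAKQWM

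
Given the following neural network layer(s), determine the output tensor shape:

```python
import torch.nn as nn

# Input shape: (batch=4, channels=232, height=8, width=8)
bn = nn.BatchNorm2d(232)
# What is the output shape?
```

Input: (4, 232, 8, 8) -> Output: (4, 232, 8, 8)

Answer: (4, 232, 8, 8)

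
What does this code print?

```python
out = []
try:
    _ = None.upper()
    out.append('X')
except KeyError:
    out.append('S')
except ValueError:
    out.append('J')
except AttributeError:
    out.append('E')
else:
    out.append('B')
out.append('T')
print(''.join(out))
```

Execution trace: 'E' (except AttributeError) → 'T' (after the try/except). Output: ET

Answer: ET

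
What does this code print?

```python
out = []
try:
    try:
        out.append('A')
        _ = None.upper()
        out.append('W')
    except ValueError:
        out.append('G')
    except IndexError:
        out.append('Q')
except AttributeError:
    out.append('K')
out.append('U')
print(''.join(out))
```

Execution trace: 'A' (inner try body) → 'K' (outer except AttributeError) → 'U' (after the try/except). Output: AKU

Answer: AKU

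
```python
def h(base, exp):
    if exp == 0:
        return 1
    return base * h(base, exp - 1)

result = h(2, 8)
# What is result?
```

h(2, 8) = 2 * 2 * 2 * 2 * 2 * 2 * 2 * 2 = 256

Answer: 256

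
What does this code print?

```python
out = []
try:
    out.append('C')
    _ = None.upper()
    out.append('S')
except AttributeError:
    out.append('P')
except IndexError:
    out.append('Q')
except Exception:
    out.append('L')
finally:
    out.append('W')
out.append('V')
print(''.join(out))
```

Execution trace: 'C' (try body) → 'P' (except AttributeError) → 'W' (finally) → 'V' (after the try/except). Output: CPWV

Answer: CPWV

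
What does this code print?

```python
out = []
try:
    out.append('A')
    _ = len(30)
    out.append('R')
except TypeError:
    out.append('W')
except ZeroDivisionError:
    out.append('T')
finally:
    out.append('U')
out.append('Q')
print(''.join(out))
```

Execution trace: 'A' (try body) → 'W' (except TypeError) → 'U' (finally) → 'Q' (after the try/except). Output: AWUQ

Answer: AWUQ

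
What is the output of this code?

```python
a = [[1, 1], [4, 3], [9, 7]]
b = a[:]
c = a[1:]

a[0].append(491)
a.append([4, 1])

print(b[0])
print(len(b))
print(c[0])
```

Key concept: slice with nested mutation.
Step by step:
`a = [[1, 1], [4, 3], [9, 7]]` → a = [[1, 1], [4, 3], [9, 7]]
`b = a[:]` → b = [[1, 1], [4, 3], [9, 7]]
`c = a[1:]` → c = [[4, 3], [9, 7]]
`a[0].append(491)` → a = [[1, 1, 491], [4, 3], [9, 7]]; b = [[1, 1, 491], [4, 3], [9, 7]]
`a.append([4, 1])` → a = [[1, 1, 491], [4, 3], [9, 7], [4, 1]]
`print(b[0])` → prints [1, 1, 491]
`print(len(b))` → prints 3
`print(c[0])` → prints [4, 3]

Answer:
[1, 1, 491]
3
[4, 3]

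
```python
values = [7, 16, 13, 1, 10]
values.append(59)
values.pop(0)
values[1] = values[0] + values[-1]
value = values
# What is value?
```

Trace:
`values = [7, 16, 13, 1, 10]` → values = [7, 16, 13, 1, 10]
`values.append(59)` → values = [7, 16, 13, 1, 10, 59]
`values.pop(0)` → values = [16, 13, 1, 10, 59]
`values[1] = values[0] + values[-1]` → values = [16, 75, 1, 10, 59]
`value = values` → value = [16, 75, 1, 10, 59]
So value = [16, 75, 1, 10, 59]

Answer: [16, 75, 1, 10, 59]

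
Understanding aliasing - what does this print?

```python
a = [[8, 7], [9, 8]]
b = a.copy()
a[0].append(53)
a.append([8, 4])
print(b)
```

Key concept: shallow copy with nested lists.
Step by step:
`a = [[8, 7], [9, 8]]` → a = [[8, 7], [9, 8]]
`b = a.copy()` → b = [[8, 7], [9, 8]]
`a[0].append(53)` → a = [[8, 7, 53], [9, 8]]; b = [[8, 7, 53], [9, 8]]
`a.append([8, 4])` → a = [[8, 7, 53], [9, 8], [8, 4]]
`print(b)` → prints [[8, 7, 53], [9, 8]]

Answer: [[8, 7, 53], [9, 8]]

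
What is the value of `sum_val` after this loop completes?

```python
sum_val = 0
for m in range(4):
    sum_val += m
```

Sum of 0 to 3 = 6
`sum_val` takes the values: 0 → 1 → 3 → 6

Answer: 6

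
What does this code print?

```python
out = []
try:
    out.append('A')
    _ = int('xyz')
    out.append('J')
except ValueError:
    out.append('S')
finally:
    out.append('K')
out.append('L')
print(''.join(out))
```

Execution trace: 'A' (try body) → 'S' (except ValueError) → 'K' (finally) → 'L' (after the try/except). Output: ASKL

Answer: ASKL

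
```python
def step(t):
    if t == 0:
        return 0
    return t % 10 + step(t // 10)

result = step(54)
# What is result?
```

Sum of digits of 54: 4 + 5 = 9

Answer: 9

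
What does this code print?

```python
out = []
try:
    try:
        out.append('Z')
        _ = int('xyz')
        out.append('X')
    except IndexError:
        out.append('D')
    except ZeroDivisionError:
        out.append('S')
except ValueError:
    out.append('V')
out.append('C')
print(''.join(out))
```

Execution trace: 'Z' (try body) → 'V' (outer except ValueError) → 'C' (after the try/except). Output: ZVC

Answer: ZVC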